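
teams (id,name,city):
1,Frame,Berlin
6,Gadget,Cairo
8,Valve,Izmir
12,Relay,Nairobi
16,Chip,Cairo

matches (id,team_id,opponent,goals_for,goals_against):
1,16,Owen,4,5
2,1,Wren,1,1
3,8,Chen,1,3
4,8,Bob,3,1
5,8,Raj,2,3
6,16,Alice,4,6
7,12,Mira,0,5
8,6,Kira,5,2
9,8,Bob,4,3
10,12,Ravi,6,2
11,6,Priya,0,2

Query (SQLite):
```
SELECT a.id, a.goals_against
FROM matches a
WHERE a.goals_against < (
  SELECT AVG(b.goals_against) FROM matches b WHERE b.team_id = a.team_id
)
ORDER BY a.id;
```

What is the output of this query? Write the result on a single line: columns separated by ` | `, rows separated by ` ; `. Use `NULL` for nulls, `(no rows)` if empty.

1 | 5 ; 4 | 1 ; 10 | 2

For each matches row a, compute AVG(goals_against) over rows sharing a.team_id.
Keep row a if a.goals_against < that per-group AVG.
  team_id=1: AVG(goals_against) = 1.0
  team_id=6: AVG(goals_against) = 2.0
  team_id=8: AVG(goals_against) = 2.5
  team_id=12: AVG(goals_against) = 3.5
  team_id=16: AVG(goals_against) = 5.5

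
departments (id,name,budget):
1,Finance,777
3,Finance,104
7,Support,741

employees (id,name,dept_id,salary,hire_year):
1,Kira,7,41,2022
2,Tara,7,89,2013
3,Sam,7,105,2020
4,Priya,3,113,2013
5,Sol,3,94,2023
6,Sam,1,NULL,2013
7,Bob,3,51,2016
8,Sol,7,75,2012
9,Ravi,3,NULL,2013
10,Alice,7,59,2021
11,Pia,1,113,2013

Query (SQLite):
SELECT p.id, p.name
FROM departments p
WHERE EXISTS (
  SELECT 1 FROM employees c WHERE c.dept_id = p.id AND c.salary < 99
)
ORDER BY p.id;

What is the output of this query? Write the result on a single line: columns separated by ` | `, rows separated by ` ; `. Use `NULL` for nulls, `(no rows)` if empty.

3 | Finance ; 7 | Support

For each departments row, check whether any employees with matching dept_id has salary < 99.
Keep rows where that is true.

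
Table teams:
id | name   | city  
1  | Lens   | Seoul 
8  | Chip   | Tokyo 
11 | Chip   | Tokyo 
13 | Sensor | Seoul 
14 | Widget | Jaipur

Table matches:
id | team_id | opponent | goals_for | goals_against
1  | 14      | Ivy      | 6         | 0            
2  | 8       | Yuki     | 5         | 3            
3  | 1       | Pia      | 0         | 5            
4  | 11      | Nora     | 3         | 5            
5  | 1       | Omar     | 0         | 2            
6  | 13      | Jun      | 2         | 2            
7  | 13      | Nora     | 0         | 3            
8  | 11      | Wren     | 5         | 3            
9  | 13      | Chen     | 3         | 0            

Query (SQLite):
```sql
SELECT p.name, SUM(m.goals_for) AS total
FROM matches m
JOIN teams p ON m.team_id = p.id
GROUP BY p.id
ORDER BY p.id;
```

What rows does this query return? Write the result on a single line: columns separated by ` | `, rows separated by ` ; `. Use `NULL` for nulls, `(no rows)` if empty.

Lens | 0 ; Chip | 5 ; Chip | 8 ; Sensor | 5 ; Widget | 6

Join each matches row to its teams via team_id.
Group joined rows by teams.id; compute SUM(m.goals_for) per group.
  1: ids {3, 5} → SUM(m.goals_for)=0
  8: ids {2} → SUM(m.goals_for)=5
  11: ids {4, 8} → SUM(m.goals_for)=8
  13: ids {6, 7, 9} → SUM(m.goals_for)=5
  14: ids {1} → SUM(m.goals_for)=6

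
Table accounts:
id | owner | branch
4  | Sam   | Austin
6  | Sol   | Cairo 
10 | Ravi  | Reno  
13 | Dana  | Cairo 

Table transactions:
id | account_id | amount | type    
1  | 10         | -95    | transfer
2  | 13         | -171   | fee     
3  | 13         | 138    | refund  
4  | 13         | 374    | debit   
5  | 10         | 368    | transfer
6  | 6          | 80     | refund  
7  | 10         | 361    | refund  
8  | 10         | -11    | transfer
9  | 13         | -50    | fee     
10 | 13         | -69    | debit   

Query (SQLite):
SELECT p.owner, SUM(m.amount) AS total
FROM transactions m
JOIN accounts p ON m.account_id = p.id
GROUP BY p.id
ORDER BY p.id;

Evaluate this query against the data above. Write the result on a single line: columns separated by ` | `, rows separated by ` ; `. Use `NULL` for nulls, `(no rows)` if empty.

Join each transactions row to its accounts via account_id.
Group joined rows by accounts.id; compute SUM(m.amount) per group.
  6: ids {6} → SUM(m.amount)=80
  10: ids {1, 5, 7, 8} → SUM(m.amount)=623
  13: ids {2, 3, 4, 9, 10} → SUM(m.amount)=222

Sol | 80 ; Ravi | 623 ; Dana | 222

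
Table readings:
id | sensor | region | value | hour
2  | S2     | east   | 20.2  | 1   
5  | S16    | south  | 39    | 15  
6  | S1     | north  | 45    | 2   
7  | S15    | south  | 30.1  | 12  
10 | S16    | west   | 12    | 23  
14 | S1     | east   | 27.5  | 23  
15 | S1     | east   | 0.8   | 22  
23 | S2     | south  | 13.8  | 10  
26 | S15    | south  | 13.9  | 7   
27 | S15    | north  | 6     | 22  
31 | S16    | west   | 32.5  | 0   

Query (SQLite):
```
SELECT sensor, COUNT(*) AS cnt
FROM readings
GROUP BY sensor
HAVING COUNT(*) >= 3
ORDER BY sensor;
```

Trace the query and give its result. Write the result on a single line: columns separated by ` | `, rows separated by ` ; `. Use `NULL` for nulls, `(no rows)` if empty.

S1 | 3 ; S15 | 3 ; S16 | 3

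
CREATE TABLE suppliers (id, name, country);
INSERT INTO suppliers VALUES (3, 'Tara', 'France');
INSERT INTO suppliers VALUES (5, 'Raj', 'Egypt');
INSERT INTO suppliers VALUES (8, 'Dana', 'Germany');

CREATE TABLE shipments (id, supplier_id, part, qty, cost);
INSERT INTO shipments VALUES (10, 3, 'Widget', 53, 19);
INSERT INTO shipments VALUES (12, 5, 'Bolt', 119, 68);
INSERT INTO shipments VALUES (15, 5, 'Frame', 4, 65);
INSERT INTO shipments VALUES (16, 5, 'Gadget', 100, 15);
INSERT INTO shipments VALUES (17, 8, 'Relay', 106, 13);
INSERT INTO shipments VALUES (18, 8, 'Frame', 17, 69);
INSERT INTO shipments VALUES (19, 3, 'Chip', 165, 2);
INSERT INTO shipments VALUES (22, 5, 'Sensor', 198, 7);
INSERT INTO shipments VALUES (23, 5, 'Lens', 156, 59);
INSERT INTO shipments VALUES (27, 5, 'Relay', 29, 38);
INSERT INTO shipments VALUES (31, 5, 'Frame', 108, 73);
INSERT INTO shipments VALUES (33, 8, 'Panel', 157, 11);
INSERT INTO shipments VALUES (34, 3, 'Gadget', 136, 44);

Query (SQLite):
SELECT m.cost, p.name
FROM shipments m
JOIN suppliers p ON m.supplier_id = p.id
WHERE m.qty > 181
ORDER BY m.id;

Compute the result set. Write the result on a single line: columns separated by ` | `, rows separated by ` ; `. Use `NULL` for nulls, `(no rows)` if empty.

Each shipments row matches the suppliers row where supplier_id = suppliers.id.
Then keep rows with m.qty > 181.

7 | Raj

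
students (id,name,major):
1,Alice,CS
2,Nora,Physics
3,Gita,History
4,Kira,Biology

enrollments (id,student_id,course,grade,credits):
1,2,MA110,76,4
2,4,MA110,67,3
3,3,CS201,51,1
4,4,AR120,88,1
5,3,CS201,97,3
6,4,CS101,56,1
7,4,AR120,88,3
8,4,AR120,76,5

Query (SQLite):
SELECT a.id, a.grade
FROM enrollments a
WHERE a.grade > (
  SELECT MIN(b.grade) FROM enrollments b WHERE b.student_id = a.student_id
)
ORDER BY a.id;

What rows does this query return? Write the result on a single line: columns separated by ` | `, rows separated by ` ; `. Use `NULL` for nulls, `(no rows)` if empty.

For each enrollments row a, compute MIN(grade) over rows sharing a.student_id.
Keep row a if a.grade > that per-group MIN.
  student_id=2: MIN(grade) = 76
  student_id=3: MIN(grade) = 51
  student_id=4: MIN(grade) = 56

2 | 67 ; 4 | 88 ; 5 | 97 ; 7 | 88 ; 8 | 76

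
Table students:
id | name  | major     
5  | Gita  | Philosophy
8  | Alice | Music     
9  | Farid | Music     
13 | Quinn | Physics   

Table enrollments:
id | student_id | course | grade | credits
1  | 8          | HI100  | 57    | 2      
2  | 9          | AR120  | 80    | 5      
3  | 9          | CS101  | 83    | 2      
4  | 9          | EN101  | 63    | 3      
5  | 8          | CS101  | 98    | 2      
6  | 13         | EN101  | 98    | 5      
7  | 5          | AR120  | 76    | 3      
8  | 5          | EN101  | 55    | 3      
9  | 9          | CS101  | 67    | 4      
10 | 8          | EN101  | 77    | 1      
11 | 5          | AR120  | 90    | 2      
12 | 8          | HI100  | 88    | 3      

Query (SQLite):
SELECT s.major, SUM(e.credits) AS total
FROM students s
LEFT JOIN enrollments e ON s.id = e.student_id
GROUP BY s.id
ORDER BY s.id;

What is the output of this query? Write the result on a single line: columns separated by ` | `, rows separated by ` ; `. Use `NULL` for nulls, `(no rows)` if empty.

Philosophy | 8 ; Music | 8 ; Music | 14 ; Physics | 5

LEFT JOIN keeps every students row; unmatched ones get NULL for enrollments columns.
Group by students.id and compute SUM(e.credits). SUM over an all-NULL group is NULL.
  5: ids {7, 8, 11} → SUM(e.credits)=8
  8: ids {1, 5, 10, 12} → SUM(e.credits)=8
  9: ids {2, 3, 4, 9} → SUM(e.credits)=14
  13: ids {6} → SUM(e.credits)=5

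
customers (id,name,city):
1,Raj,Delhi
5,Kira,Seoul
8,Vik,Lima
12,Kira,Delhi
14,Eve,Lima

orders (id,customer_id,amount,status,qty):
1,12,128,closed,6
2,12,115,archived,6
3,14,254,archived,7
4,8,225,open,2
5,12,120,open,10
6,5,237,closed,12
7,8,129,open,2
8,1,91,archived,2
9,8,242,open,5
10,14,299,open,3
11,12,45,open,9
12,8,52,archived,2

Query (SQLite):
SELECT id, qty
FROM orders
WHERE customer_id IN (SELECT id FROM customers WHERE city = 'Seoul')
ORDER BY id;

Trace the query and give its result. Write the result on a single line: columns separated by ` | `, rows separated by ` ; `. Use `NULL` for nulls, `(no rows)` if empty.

Inner query: customers.id where city = 'Seoul'.
Outer: keep orders rows whose customer_id is in that set.
Inner query → {5}

6 | 12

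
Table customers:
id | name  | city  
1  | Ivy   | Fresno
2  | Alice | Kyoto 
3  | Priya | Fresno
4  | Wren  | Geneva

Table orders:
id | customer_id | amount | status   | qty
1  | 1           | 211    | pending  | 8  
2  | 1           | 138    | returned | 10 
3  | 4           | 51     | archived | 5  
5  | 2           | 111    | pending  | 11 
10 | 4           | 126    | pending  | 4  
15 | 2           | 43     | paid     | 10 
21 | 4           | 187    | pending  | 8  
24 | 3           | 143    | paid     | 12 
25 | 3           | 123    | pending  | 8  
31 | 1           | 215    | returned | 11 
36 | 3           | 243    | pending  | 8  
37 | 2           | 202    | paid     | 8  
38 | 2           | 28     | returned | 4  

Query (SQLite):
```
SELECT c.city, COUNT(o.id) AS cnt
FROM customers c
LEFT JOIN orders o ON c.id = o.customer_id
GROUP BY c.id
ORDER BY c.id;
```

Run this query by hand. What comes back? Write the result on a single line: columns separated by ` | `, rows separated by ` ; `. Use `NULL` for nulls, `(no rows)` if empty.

LEFT JOIN keeps every customers row; unmatched ones get NULL for orders columns.
Group by customers.id and compute COUNT(o.id). COUNT(col) of an all-NULL group is 0.
  1: ids {1, 2, 31} → COUNT(o.id)=3
  2: ids {5, 15, 37, 38} → COUNT(o.id)=4
  3: ids {24, 25, 36} → COUNT(o.id)=3
  4: ids {3, 10, 21} → COUNT(o.id)=3

Fresno | 3 ; Kyoto | 4 ; Fresno | 3 ; Geneva | 3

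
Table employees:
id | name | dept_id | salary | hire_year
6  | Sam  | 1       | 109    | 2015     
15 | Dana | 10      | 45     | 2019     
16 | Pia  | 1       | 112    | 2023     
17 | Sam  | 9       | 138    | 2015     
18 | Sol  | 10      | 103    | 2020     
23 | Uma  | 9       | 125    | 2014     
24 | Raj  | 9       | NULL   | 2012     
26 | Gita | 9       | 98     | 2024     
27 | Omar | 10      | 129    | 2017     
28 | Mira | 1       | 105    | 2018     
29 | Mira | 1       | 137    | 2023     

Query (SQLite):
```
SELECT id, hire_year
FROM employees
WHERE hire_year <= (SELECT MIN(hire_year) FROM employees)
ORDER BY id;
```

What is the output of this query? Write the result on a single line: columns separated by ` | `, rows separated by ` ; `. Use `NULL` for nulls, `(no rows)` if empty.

Scalar subquery: MIN(hire_year) over all employees rows = 2012.
Keep rows where hire_year <= that value.

24 | 2012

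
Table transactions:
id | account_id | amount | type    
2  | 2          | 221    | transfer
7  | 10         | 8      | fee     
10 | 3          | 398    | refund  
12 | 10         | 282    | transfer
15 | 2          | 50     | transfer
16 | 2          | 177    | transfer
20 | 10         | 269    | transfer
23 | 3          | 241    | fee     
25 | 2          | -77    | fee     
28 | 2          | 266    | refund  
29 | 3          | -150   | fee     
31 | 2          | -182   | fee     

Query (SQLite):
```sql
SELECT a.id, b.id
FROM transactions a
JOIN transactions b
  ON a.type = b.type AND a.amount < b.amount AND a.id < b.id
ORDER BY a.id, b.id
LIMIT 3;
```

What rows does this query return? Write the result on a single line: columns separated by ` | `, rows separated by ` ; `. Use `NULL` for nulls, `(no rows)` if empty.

2 | 12 ; 2 | 20 ; 7 | 23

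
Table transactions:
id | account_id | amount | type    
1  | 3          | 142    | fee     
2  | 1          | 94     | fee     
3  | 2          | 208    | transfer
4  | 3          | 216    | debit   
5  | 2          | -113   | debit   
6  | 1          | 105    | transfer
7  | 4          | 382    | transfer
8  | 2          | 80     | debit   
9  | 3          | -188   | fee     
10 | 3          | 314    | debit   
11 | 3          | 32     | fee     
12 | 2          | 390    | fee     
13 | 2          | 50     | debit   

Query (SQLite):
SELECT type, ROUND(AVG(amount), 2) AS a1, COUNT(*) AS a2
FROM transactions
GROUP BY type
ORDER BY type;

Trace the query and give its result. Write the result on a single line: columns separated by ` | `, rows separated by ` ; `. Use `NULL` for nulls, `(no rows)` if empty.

Group transactions by type.
Per group compute: ROUND(AVG(amount), 2), COUNT(*).
  debit: ids {4, 5, 8, 10, 13} → ROUND(AVG(amount), 2)=109.4, COUNT(*)=5
  fee: ids {1, 2, 9, 11, 12} → ROUND(AVG(amount), 2)=94, COUNT(*)=5
  transfer: ids {3, 6, 7} → ROUND(AVG(amount), 2)=231.67, COUNT(*)=3

debit | 109.4 | 5 ; fee | 94 | 5 ; transfer | 231.67 | 3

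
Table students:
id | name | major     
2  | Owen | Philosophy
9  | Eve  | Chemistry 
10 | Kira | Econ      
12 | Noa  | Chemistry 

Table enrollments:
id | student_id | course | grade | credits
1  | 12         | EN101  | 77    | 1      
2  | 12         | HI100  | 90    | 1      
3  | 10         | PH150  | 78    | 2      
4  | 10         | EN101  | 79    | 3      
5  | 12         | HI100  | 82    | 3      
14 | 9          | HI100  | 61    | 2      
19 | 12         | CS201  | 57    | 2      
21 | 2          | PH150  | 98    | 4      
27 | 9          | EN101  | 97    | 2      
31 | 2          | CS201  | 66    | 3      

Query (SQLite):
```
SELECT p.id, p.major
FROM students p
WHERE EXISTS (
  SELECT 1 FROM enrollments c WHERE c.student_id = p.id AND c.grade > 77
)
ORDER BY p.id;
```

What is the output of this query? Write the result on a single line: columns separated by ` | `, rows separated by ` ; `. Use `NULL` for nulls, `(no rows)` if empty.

2 | Philosophy ; 9 | Chemistry ; 10 | Econ ; 12 | Chemistry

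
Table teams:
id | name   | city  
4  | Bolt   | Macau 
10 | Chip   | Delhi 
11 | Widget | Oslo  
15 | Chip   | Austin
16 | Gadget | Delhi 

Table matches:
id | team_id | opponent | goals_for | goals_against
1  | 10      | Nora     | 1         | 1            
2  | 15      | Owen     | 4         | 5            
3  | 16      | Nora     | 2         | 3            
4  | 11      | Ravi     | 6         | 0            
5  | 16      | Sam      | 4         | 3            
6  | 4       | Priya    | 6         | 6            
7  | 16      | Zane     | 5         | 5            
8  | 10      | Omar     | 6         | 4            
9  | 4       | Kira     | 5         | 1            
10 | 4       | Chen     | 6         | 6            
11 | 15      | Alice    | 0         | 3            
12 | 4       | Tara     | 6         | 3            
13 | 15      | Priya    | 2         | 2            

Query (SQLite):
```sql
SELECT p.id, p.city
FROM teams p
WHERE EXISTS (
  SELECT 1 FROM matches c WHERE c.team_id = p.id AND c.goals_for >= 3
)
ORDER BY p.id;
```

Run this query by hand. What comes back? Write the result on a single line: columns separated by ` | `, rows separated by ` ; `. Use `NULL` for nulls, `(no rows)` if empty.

4 | Macau ; 10 | Delhi ; 11 | Oslo ; 15 | Austin ; 16 | Delhi

For each teams row, check whether any matches with matching team_id has goals_for >= 3.
Keep rows where that is true.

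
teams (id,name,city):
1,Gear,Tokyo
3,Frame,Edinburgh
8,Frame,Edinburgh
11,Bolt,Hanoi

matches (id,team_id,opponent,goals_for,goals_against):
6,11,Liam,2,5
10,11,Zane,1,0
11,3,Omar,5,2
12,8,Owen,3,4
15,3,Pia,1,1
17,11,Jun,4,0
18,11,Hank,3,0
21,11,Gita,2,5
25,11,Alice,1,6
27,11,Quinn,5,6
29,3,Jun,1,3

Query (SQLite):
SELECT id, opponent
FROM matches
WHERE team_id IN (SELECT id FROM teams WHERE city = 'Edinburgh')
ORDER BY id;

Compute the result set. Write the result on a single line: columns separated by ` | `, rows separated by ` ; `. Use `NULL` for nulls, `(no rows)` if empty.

Inner query: teams.id where city = 'Edinburgh'.
Outer: keep matches rows whose team_id is in that set.
Inner query → {3, 8}

11 | Omar ; 12 | Owen ; 15 | Pia ; 29 | Jun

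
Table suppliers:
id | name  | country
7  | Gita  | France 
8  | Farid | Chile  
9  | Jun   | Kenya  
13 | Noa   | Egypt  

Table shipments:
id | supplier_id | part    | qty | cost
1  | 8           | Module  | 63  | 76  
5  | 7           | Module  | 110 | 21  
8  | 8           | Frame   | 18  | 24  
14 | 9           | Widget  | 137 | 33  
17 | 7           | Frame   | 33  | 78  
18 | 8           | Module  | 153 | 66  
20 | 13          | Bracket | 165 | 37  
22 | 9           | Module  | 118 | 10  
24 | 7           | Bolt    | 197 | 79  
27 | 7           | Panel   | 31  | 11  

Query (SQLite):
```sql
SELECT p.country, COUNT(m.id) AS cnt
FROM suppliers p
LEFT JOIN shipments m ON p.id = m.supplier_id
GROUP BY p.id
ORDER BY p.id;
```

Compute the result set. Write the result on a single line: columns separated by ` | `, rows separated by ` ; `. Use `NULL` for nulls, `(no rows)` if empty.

France | 4 ; Chile | 3 ; Kenya | 2 ; Egypt | 1

LEFT JOIN keeps every suppliers row; unmatched ones get NULL for shipments columns.
Group by suppliers.id and compute COUNT(m.id). COUNT(col) of an all-NULL group is 0.
  7: ids {5, 17, 24, 27} → COUNT(m.id)=4
  8: ids {1, 8, 18} → COUNT(m.id)=3
  9: ids {14, 22} → COUNT(m.id)=2
  13: ids {20} → COUNT(m.id)=1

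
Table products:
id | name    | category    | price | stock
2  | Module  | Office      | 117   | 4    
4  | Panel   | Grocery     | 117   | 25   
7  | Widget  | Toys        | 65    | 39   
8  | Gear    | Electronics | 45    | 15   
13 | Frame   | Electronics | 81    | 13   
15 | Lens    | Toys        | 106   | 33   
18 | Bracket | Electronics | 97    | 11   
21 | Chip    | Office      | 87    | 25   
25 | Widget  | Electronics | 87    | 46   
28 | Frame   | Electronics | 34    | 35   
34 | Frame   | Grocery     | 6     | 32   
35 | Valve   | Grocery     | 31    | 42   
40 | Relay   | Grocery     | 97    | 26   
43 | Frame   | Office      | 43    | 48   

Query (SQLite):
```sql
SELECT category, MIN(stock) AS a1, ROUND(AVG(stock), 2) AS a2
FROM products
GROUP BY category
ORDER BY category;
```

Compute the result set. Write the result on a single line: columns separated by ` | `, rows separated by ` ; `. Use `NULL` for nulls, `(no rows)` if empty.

Group products by category.
Per group compute: MIN(stock), ROUND(AVG(stock), 2).
  Electronics: ids {8, 13, 18, 25, 28} → MIN(stock)=11, ROUND(AVG(stock), 2)=24
  Grocery: ids {4, 34, 35, 40} → MIN(stock)=25, ROUND(AVG(stock), 2)=31.25
  Office: ids {2, 21, 43} → MIN(stock)=4, ROUND(AVG(stock), 2)=25.67
  Toys: ids {7, 15} → MIN(stock)=33, ROUND(AVG(stock), 2)=36

Electronics | 11 | 24 ; Grocery | 25 | 31.25 ; Office | 4 | 25.67 ; Toys | 33 | 36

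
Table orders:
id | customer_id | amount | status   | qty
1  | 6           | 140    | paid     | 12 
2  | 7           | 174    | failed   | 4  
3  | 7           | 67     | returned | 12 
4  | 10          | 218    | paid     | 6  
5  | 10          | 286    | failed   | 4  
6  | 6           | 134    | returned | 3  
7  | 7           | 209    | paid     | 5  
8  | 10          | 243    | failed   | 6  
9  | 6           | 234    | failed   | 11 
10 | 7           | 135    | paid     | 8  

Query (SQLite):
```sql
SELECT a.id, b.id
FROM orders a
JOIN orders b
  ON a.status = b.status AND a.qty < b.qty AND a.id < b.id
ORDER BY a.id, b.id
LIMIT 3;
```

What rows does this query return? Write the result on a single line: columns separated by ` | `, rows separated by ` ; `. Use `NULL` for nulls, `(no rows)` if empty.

2 | 8 ; 2 | 9 ; 4 | 10

Pairs (a,b) with same status, a.qty < b.qty, a.id < b.id.
status groups: failed:{2,5,8,9} paid:{1,4,7,10} returned:{3,6}
Ordered by (a.id, b.id); first 3.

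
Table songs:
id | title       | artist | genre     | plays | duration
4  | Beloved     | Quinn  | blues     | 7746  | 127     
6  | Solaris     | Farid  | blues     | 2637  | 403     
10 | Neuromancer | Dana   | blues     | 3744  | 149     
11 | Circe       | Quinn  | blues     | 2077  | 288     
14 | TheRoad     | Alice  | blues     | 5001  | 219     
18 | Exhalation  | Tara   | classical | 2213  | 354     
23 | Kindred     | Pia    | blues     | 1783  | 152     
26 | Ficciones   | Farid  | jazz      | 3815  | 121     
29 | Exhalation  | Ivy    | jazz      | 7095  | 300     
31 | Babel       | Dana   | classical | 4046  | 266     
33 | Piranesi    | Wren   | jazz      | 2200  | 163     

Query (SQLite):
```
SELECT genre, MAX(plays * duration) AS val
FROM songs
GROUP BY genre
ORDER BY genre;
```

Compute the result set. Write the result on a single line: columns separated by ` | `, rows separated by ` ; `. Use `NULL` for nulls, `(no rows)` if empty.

For each row compute plays * duration.
Group by genre; take MAX of the expression per group.
  blues: ids {4, 6, 10, 11, 14, 23} → MAX(plays * duration)=1095219
  classical: ids {18, 31} → MAX(plays * duration)=1076236
  jazz: ids {26, 29, 33} → MAX(plays * duration)=2128500

blues | 1095219 ; classical | 1076236 ; jazz | 2128500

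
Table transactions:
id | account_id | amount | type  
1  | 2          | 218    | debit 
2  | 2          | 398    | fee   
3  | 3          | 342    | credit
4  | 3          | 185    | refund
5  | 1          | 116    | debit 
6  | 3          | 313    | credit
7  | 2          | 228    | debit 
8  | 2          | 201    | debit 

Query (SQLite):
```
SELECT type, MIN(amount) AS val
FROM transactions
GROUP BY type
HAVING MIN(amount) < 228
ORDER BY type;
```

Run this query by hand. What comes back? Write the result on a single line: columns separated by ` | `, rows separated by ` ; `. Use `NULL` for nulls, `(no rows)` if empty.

debit | 116 ; refund | 185

Partition transactions by type; compute MIN(amount) within each group.
HAVING: keep groups where MIN(amount) < 228.
  credit: ids {3, 6} → MIN(amount)=313
  debit: ids {1, 5, 7, 8} → MIN(amount)=116
  fee: ids {2} → MIN(amount)=398
  refund: ids {4} → MIN(amount)=185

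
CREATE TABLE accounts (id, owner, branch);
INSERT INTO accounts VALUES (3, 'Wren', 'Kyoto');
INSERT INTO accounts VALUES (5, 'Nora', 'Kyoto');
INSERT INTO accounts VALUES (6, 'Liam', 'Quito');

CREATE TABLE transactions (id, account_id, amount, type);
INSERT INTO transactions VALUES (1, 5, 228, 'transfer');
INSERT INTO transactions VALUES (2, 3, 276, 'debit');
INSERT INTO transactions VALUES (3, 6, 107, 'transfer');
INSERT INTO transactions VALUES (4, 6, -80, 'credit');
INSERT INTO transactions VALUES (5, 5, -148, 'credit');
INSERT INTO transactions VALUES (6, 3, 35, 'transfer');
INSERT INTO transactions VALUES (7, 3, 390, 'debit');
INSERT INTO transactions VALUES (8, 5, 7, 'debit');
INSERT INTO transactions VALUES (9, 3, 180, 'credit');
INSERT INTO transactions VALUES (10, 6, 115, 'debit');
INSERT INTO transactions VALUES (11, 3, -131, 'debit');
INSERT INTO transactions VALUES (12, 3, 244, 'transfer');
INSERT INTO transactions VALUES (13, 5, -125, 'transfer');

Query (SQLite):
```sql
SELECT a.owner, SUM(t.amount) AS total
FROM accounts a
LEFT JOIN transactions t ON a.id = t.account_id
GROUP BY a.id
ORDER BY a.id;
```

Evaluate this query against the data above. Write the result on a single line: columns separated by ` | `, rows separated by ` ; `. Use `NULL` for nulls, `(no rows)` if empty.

Wren | 994 ; Nora | -38 ; Liam | 142

LEFT JOIN keeps every accounts row; unmatched ones get NULL for transactions columns.
Group by accounts.id and compute SUM(t.amount). SUM over an all-NULL group is NULL.
  3: ids {2, 6, 7, 9, 11, 12} → SUM(t.amount)=994
  5: ids {1, 5, 8, 13} → SUM(t.amount)=-38
  6: ids {3, 4, 10} → SUM(t.amount)=142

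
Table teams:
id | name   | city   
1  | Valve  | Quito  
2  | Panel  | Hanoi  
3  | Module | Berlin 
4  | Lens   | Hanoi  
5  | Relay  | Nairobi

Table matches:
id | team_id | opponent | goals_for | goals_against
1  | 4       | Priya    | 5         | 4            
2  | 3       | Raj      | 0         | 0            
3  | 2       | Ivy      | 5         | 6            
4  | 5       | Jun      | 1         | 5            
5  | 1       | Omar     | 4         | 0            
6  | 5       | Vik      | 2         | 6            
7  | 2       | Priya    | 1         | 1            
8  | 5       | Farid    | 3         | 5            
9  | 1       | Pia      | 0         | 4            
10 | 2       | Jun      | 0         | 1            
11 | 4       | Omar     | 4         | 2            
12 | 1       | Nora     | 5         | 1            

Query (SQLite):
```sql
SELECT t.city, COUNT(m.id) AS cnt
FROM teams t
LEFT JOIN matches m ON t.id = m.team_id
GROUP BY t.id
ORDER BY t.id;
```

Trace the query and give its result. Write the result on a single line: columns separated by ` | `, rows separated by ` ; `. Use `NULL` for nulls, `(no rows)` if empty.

Quito | 3 ; Hanoi | 3 ; Berlin | 1 ; Hanoi | 2 ; Nairobi | 3

LEFT JOIN keeps every teams row; unmatched ones get NULL for matches columns.
Group by teams.id and compute COUNT(m.id). COUNT(col) of an all-NULL group is 0.
  1: ids {5, 9, 12} → COUNT(m.id)=3
  2: ids {3, 7, 10} → COUNT(m.id)=3
  3: ids {2} → COUNT(m.id)=1
  4: ids {1, 11} → COUNT(m.id)=2
  5: ids {4, 6, 8} → COUNT(m.id)=3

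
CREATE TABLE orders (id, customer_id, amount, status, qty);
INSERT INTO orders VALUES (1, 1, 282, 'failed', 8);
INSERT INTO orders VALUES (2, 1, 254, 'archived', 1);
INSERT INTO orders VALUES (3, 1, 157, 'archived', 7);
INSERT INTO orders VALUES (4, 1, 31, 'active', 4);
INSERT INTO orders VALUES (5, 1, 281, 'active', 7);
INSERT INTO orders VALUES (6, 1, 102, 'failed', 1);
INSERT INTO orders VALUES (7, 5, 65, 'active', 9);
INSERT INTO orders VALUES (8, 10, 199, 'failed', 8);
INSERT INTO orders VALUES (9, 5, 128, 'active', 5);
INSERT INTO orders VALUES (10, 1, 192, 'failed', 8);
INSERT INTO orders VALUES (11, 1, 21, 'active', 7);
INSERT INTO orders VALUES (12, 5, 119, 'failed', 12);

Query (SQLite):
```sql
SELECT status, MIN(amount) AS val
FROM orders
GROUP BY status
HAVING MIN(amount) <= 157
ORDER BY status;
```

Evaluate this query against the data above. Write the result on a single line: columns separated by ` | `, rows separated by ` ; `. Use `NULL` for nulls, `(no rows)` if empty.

Partition orders by status; compute MIN(amount) within each group.
HAVING: keep groups where MIN(amount) <= 157.
  active: ids {4, 5, 7, 9, 11} → MIN(amount)=21
  archived: ids {2, 3} → MIN(amount)=157
  failed: ids {1, 6, 8, 10, 12} → MIN(amount)=102

active | 21 ; archived | 157 ; failed | 102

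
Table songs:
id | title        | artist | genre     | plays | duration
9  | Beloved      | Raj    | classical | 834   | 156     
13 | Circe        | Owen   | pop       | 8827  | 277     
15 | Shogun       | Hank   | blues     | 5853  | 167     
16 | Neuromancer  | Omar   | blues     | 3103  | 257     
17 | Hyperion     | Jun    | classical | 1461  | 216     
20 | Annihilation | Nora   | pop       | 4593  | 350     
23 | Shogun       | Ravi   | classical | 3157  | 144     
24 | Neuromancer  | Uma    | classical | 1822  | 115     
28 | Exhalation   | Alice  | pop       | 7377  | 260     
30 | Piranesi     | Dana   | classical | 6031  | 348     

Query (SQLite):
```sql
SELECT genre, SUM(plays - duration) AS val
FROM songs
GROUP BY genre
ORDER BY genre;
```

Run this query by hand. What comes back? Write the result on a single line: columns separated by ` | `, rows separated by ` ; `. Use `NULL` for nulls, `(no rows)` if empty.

blues | 8532 ; classical | 12326 ; pop | 19910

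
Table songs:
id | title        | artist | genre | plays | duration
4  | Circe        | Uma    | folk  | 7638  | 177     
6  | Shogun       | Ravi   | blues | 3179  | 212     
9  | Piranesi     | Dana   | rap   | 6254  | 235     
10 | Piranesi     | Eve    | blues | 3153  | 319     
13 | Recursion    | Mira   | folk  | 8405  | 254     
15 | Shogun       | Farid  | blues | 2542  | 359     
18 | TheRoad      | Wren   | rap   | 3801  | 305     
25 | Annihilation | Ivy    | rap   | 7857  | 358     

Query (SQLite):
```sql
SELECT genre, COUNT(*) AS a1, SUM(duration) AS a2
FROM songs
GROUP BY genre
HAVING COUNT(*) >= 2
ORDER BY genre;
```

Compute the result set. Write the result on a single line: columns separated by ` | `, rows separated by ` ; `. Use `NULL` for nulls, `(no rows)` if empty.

blues | 3 | 890 ; folk | 2 | 431 ; rap | 3 | 898

Group songs by genre.
Per group compute: COUNT(*), SUM(duration).
HAVING: drop groups with fewer than 2 rows.
  blues: ids {6, 10, 15} → COUNT(*)=3, SUM(duration)=890
  folk: ids {4, 13} → COUNT(*)=2, SUM(duration)=431
  rap: ids {9, 18, 25} → COUNT(*)=3, SUM(duration)=898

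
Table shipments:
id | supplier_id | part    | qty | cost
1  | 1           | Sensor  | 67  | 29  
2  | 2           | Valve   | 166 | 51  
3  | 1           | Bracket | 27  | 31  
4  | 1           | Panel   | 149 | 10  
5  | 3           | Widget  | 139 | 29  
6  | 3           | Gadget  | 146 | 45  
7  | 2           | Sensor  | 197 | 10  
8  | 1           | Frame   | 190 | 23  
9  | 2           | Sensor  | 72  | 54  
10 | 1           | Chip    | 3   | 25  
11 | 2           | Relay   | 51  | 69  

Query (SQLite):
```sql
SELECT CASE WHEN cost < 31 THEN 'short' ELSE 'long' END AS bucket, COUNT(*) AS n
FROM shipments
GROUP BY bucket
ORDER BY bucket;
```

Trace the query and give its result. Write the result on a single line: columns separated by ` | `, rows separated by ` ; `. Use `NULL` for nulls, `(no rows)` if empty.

Bucket rows by cost < 31 → 'short' else 'long'; count each bucket.

long | 5 ; short | 6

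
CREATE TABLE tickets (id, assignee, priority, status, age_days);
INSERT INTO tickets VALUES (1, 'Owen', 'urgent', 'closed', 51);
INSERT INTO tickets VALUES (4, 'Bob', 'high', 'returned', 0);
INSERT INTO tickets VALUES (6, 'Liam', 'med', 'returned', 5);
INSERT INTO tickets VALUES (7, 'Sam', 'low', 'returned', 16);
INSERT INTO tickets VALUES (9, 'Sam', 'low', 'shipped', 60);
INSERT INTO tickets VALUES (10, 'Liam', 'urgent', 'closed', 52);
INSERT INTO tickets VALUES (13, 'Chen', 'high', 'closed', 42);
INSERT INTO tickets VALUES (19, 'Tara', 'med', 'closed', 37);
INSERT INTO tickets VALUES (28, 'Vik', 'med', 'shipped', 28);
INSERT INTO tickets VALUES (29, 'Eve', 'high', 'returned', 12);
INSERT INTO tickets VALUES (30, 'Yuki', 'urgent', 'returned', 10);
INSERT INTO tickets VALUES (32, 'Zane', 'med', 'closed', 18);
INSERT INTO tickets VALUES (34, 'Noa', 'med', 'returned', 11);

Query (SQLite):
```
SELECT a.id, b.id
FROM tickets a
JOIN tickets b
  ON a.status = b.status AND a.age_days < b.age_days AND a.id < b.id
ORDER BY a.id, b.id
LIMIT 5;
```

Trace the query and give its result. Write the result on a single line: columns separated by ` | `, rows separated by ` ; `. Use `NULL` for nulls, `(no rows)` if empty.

1 | 10 ; 4 | 6 ; 4 | 7 ; 4 | 29 ; 4 | 30

Pairs (a,b) with same status, a.age_days < b.age_days, a.id < b.id.
status groups: closed:{1,10,13,19,32} returned:{4,6,7,29,30,34} shipped:{9,28}
Ordered by (a.id, b.id); first 5.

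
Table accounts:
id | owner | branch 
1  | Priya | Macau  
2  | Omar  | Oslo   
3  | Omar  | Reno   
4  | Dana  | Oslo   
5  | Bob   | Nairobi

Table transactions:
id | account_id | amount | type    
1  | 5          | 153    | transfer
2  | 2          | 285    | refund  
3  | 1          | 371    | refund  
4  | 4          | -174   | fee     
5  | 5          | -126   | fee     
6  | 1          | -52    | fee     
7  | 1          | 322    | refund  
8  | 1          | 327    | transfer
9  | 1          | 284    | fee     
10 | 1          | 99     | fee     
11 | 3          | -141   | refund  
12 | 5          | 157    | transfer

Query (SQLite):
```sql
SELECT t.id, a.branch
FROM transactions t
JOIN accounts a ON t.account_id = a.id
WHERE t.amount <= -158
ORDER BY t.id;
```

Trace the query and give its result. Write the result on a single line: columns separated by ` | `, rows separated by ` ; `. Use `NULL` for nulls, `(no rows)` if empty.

4 | Oslo

Each transactions row matches the accounts row where account_id = accounts.id.
Then keep rows with t.amount <= -158.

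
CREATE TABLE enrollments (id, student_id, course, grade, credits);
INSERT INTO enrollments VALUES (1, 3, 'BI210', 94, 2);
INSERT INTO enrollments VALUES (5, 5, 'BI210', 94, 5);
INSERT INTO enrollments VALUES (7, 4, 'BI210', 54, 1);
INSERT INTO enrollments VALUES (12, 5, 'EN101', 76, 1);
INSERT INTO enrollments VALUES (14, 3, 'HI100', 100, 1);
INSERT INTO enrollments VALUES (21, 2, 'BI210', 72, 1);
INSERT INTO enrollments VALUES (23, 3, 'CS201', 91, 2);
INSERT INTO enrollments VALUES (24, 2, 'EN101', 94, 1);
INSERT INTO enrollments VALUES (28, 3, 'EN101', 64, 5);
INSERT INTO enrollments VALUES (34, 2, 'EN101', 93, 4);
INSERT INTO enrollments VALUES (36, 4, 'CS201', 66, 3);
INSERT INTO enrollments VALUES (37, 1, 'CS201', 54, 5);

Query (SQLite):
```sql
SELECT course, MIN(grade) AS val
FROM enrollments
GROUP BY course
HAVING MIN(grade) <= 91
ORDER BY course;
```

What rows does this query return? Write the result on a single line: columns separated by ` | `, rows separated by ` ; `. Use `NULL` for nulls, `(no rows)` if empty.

BI210 | 54 ; CS201 | 54 ; EN101 | 64

Partition enrollments by course; compute MIN(grade) within each group.
HAVING: keep groups where MIN(grade) <= 91.
  BI210: ids {1, 5, 7, 21} → MIN(grade)=54
  CS201: ids {23, 36, 37} → MIN(grade)=54
  EN101: ids {12, 24, 28, 34} → MIN(grade)=64
  HI100: ids {14} → MIN(grade)=100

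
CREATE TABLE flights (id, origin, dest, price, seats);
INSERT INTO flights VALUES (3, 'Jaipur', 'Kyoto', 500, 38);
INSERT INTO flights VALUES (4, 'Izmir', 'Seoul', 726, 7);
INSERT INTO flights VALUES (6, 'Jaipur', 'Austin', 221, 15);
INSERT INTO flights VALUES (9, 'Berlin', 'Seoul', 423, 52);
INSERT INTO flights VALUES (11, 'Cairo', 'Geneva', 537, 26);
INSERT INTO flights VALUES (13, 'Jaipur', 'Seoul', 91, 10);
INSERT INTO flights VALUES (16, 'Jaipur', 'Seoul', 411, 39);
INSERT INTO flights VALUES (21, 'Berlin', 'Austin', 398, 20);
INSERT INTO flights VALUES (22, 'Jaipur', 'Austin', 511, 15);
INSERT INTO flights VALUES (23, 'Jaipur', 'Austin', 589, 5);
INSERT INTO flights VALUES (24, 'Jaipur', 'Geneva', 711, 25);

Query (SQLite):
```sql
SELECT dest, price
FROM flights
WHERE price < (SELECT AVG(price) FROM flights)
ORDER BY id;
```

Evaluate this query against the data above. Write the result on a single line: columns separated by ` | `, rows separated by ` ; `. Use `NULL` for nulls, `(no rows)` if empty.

Scalar subquery: AVG(price) over all flights rows = 465.272727 (≈; comparison uses full precision).
Keep rows where price < that value.

Austin | 221 ; Seoul | 423 ; Seoul | 91 ; Seoul | 411 ; Austin | 398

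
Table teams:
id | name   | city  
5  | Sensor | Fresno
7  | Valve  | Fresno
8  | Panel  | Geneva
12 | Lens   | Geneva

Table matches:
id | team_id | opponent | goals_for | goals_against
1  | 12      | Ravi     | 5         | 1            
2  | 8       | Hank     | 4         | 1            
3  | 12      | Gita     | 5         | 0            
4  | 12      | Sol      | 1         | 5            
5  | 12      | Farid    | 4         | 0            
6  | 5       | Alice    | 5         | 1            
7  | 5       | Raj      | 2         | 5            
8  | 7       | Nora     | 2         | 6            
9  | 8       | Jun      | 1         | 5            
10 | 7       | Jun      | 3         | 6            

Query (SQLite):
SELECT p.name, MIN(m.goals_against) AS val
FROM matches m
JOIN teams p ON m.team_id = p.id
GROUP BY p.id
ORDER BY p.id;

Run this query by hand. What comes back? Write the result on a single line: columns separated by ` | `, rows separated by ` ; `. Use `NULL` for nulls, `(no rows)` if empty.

Sensor | 1 ; Valve | 6 ; Panel | 1 ; Lens | 0

Join each matches row to its teams via team_id.
Group joined rows by teams.id; compute MIN(m.goals_against) per group.
  5: ids {6, 7} → MIN(m.goals_against)=1
  7: ids {8, 10} → MIN(m.goals_against)=6
  8: ids {2, 9} → MIN(m.goals_against)=1
  12: ids {1, 3, 4, 5} → MIN(m.goals_against)=0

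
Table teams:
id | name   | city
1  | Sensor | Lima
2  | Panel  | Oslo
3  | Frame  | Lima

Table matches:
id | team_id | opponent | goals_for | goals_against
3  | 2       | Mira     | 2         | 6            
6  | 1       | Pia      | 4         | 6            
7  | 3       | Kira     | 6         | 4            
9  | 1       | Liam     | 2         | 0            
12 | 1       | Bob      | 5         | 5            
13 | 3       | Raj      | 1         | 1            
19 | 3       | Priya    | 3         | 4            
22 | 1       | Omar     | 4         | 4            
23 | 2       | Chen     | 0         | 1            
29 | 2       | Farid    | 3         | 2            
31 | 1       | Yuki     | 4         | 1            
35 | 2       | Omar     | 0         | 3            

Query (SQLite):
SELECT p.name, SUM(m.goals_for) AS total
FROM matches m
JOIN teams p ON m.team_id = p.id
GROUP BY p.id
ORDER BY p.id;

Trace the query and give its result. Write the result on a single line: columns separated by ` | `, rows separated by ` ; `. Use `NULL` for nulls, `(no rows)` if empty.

Join each matches row to its teams via team_id.
Group joined rows by teams.id; compute SUM(m.goals_for) per group.
  1: ids {6, 9, 12, 22, 31} → SUM(m.goals_for)=19
  2: ids {3, 23, 29, 35} → SUM(m.goals_for)=5
  3: ids {7, 13, 19} → SUM(m.goals_for)=10

Sensor | 19 ; Panel | 5 ; Frame | 10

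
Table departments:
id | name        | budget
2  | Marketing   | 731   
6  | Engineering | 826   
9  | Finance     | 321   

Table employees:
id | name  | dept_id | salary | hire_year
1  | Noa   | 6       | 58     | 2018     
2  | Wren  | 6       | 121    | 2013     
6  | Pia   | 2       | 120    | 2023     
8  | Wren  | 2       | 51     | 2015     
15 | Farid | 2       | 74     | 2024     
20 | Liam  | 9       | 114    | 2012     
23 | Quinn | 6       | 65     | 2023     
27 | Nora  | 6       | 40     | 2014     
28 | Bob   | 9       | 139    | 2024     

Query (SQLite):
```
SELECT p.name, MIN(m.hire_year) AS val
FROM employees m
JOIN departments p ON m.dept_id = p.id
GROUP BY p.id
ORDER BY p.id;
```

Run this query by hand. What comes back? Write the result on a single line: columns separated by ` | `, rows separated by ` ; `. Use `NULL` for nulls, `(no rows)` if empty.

Join each employees row to its departments via dept_id.
Group joined rows by departments.id; compute MIN(m.hire_year) per group.
  2: ids {6, 8, 15} → MIN(m.hire_year)=2015
  6: ids {1, 2, 23, 27} → MIN(m.hire_year)=2013
  9: ids {20, 28} → MIN(m.hire_year)=2012

Marketing | 2015 ; Engineering | 2013 ; Finance | 2012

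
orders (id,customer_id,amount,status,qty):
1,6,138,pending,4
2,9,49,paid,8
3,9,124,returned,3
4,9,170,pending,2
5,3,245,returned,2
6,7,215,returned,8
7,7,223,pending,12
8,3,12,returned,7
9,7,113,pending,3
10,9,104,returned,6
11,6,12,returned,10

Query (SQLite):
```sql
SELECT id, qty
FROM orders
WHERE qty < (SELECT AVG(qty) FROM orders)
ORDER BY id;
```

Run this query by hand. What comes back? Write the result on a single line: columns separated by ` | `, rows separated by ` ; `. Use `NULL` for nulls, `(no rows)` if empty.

1 | 4 ; 3 | 3 ; 4 | 2 ; 5 | 2 ; 9 | 3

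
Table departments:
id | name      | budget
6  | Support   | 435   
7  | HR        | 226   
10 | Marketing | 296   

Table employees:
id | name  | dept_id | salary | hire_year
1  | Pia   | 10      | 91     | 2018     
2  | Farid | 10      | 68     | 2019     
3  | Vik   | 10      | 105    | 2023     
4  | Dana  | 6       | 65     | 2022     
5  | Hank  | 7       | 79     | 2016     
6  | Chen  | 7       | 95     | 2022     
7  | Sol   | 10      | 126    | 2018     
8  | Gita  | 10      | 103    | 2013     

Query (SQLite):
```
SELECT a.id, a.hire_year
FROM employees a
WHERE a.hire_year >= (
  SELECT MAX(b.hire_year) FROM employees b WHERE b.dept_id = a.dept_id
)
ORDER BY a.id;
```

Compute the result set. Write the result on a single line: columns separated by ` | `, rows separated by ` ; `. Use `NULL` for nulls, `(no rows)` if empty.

For each employees row a, compute MAX(hire_year) over rows sharing a.dept_id.
Keep row a if a.hire_year >= that per-group MAX.
  dept_id=6: MAX(hire_year) = 2022
  dept_id=7: MAX(hire_year) = 2022
  dept_id=10: MAX(hire_year) = 2023

3 | 2023 ; 4 | 2022 ; 6 | 2022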